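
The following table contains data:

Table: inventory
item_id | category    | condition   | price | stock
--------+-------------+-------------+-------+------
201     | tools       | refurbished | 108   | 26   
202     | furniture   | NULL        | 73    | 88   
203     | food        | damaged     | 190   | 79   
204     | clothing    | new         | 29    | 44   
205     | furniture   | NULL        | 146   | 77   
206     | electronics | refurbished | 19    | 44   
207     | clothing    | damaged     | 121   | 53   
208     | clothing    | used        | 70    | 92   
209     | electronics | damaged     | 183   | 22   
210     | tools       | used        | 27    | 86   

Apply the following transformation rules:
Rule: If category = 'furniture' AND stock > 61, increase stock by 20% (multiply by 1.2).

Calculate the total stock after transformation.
644.0

Step 1: Find records where category = 'furniture' AND stock > 61
Step 2: 2 records match, summing to 165
Step 3: After multiplier: 165 × 1.2 = 198.0
Step 4: Unaffected records sum: 446
Step 5: Final sum = 198.0 + 446 = 644.0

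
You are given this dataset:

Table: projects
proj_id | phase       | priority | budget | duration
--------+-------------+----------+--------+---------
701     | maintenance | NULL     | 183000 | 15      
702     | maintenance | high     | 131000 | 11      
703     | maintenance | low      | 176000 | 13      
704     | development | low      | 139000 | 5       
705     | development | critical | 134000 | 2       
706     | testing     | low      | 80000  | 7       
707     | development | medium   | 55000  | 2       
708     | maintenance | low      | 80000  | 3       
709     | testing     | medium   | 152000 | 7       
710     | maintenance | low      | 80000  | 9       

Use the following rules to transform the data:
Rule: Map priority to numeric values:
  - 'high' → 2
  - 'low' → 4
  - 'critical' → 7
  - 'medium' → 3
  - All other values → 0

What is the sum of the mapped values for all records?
35

Step 1: Apply mapping to each record
Step 2: Count by status:
  'high': 1 records × 2 = 2
  'low': 5 records × 4 = 20
  'critical': 1 records × 7 = 7
  'medium': 2 records × 3 = 6
Step 3: Sum all mapped values = 35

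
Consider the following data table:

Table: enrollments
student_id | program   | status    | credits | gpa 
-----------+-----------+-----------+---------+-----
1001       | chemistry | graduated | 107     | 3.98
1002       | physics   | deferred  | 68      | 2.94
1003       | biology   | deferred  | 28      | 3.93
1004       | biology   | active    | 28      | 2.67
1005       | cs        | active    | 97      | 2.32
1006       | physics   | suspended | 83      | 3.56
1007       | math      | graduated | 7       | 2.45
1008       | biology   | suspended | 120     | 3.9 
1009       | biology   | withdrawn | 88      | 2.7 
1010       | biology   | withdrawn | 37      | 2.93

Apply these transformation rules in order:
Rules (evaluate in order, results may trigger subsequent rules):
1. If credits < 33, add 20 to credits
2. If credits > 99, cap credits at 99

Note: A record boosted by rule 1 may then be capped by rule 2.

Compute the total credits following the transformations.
694

Step 1: Apply rule 1 to records with credits < 33
  - 3 records get bonus of 20
  - Of these, 0 records then exceed 99 and get capped
Step 2: Apply rule 2 to records with credits > 99
  - 2 records (original) are capped
Step 3: Calculate final sum = 694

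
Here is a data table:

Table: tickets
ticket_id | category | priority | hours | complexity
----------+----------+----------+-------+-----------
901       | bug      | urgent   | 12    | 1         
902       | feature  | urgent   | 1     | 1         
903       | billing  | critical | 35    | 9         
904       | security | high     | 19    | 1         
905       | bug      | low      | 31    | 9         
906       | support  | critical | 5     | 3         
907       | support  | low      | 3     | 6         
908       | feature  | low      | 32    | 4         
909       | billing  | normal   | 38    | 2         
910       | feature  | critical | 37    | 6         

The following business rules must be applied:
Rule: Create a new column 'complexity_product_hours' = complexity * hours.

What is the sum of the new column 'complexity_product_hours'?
1085

Step 1: For each record, compute complexity * hours
Example calculations:
  1 * 12 = 12
  1 * 1 = 1
  9 * 35 = 315
  ...
Step 2: Sum all derived values
Step 3: Total = 1085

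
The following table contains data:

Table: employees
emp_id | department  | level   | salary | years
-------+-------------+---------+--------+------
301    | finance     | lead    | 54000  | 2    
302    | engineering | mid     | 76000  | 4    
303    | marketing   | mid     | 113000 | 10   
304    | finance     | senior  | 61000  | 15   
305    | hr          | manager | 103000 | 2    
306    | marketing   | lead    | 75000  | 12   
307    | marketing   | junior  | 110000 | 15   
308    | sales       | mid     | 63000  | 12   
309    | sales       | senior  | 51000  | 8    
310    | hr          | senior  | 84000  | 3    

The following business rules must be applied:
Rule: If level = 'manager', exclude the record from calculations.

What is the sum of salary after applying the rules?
687000

Step 1: Identify records where level = 'manager'
Step 2: The excluded records sum to 103000
Step 3: Original total salary = 790000
Step 4: Remaining total = 790000 - 103000 = 687000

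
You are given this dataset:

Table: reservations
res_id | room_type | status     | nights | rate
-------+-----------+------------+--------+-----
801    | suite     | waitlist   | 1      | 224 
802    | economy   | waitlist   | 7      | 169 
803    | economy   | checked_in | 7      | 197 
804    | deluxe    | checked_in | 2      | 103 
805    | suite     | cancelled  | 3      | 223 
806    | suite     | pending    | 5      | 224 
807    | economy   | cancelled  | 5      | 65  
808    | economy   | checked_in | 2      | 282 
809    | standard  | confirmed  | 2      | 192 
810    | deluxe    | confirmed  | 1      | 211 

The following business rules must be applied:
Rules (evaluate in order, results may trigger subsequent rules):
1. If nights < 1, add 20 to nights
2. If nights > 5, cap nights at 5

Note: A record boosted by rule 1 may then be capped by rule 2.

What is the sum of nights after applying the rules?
31

Step 1: Apply rule 1 to records with nights < 1
  - 0 records get bonus of 20
  - Of these, 0 records then exceed 5 and get capped
Step 2: Apply rule 2 to records with nights > 5
  - 2 records (original) are capped
Step 3: Calculate final sum = 31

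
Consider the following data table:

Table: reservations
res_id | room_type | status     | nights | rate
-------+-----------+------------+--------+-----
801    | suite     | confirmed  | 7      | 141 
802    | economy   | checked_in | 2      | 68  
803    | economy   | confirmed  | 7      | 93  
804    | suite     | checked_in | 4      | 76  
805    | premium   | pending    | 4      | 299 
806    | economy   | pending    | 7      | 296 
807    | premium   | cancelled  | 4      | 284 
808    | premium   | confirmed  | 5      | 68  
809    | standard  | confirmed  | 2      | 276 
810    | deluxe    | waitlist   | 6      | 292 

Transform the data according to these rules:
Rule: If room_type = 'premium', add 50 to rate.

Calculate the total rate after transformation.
2043

Step 1: Count records where room_type = 'premium': 3
Step 2: Total bonus added: 3 × 50 = 150
Step 3: Original sum of rate: 1893
Step 4: Final sum = 1893 + 150 = 2043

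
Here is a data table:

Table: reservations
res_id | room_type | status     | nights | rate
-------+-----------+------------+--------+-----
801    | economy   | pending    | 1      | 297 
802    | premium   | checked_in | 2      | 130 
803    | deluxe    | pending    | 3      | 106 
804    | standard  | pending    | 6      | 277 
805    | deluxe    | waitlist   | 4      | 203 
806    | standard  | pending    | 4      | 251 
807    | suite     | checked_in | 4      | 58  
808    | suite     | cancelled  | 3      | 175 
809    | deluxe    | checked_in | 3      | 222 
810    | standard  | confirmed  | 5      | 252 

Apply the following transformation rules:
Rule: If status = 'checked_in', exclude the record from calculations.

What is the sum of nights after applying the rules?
26

Step 1: Identify records where status = 'checked_in'
Step 2: The excluded records sum to 9
Step 3: Original total nights = 35
Step 4: Remaining total = 35 - 9 = 26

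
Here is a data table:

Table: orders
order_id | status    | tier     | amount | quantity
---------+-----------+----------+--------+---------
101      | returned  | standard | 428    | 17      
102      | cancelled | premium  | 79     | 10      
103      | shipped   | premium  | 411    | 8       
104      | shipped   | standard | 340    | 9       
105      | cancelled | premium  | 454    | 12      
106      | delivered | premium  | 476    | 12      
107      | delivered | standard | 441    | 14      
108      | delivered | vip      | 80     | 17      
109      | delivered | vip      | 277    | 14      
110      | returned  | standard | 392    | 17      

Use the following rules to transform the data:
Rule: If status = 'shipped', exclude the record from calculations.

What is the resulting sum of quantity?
113

Step 1: Identify records where status = 'shipped'
Step 2: The excluded records sum to 17
Step 3: Original total quantity = 130
Step 4: Remaining total = 130 - 17 = 113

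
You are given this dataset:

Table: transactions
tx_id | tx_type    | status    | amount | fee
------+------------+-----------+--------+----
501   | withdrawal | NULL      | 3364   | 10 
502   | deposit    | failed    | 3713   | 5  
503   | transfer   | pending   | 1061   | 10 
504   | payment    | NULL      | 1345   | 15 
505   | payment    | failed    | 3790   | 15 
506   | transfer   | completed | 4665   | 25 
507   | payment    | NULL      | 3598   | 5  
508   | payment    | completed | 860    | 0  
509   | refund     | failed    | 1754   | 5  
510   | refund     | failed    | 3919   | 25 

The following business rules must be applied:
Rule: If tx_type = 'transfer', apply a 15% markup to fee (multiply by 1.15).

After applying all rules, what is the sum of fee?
120.25

Step 1: Records with tx_type = 'transfer' have total fee = 35
Step 2: Apply multiplier: 35 × 1.15 = 40.25
Step 3: Other records total: 80
Step 4: Final sum = 40.25 + 80 = 120.25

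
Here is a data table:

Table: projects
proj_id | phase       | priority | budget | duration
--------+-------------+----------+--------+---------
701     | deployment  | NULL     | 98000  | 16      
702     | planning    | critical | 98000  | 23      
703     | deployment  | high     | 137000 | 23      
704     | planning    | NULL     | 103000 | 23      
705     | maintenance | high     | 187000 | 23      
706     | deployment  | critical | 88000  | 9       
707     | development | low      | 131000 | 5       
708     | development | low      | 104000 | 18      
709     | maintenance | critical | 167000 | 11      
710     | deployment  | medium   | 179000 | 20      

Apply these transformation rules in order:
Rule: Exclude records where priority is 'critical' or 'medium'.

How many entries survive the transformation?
6

Step 1: Count records to exclude
  - 3 (critical) + 1 (medium) = 4 records
Step 2: Total records: 10
Step 3: Remaining = 10 - 4 = 6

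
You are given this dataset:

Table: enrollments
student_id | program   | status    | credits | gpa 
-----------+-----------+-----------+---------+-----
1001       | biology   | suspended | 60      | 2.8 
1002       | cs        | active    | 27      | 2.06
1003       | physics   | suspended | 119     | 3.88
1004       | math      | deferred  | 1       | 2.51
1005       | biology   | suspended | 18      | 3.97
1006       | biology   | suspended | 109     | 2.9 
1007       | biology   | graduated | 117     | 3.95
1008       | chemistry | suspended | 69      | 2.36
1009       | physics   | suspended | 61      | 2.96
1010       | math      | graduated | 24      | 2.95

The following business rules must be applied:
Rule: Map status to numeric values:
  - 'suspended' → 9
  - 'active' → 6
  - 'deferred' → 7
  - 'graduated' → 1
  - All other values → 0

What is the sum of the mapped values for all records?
69

Step 1: Apply mapping to each record
Step 2: Count by status:
  'suspended': 6 records × 9 = 54
  'active': 1 records × 6 = 6
  'deferred': 1 records × 7 = 7
  'graduated': 2 records × 1 = 2
Step 3: Sum all mapped values = 69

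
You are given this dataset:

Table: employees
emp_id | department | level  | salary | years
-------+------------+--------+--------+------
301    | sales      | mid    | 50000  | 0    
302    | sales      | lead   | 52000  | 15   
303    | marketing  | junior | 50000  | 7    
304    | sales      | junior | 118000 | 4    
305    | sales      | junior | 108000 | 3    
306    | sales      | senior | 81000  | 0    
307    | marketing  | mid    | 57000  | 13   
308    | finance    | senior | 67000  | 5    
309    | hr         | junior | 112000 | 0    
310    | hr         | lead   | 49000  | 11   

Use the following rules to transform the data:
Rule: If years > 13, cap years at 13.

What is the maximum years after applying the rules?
13

Step 1: Original maximum years = 15
Step 2: Apply cap at 13
Step 3: 1 records had years > 13 and were capped
Step 4: Maximum after transformation = 13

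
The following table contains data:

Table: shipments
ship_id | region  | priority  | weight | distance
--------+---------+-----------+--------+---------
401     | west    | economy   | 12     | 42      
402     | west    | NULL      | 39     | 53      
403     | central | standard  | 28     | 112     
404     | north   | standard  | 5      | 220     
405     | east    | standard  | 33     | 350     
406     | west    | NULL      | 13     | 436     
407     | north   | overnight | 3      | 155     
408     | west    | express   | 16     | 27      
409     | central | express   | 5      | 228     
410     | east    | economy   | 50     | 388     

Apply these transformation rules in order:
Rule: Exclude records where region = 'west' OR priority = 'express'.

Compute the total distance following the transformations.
1225

Step 1: Find records where region = 'west' OR priority = 'express'
Step 2: 5 records match, summing to 786
Step 3: Original sum: 2011
Step 4: Remaining sum = 2011 - 786 = 1225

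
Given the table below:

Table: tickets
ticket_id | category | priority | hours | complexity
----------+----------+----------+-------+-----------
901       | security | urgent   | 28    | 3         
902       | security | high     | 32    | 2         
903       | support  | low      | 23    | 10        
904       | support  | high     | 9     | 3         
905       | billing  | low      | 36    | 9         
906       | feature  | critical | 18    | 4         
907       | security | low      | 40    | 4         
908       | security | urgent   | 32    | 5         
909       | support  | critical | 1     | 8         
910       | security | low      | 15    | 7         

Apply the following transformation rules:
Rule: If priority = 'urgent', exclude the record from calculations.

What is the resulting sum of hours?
174

Step 1: Identify records where priority = 'urgent'
Step 2: The excluded records sum to 60
Step 3: Original total hours = 234
Step 4: Remaining total = 234 - 60 = 174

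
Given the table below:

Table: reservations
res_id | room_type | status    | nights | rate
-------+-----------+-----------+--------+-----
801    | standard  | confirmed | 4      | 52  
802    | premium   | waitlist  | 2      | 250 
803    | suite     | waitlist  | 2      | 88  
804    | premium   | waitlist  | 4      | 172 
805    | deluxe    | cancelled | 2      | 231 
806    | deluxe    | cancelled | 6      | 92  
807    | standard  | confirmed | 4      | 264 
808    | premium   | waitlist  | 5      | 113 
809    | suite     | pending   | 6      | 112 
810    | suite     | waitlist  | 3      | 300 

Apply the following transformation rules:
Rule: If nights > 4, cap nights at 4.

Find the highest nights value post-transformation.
4

Step 1: Original maximum nights = 6
Step 2: Apply cap at 4
Step 3: 3 records had nights > 4 and were capped
Step 4: Maximum after transformation = 4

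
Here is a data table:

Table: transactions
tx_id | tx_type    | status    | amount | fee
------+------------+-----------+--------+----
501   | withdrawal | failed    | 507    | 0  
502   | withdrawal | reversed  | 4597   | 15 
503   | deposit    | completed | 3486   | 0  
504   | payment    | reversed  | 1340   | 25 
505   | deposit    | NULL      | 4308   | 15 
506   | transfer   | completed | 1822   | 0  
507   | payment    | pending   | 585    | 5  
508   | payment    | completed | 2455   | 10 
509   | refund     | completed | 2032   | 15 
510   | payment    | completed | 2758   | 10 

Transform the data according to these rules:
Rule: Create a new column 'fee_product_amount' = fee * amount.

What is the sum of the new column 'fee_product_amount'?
252610

Step 1: For each record, compute fee * amount
Example calculations:
  0 * 507 = 0
  15 * 4597 = 68955
  0 * 3486 = 0
  ...
Step 2: Sum all derived values
Step 3: Total = 252610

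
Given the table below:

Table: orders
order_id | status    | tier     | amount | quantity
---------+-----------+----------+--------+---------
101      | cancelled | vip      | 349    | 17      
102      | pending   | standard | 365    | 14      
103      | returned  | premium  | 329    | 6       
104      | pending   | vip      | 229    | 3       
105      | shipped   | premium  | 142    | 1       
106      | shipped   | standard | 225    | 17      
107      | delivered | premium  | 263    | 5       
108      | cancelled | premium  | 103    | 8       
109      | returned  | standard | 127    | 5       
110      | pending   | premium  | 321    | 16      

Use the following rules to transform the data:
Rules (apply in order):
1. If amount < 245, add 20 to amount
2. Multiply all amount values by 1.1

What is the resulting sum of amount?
2808.3

Step 1: Apply Rule 1 - Add 20 to records with amount < 245
  - 5 records affected: 826 + (5 × 20) = 926
  - Unaffected records: 1627
  - Sum after Rule 1: 2553
Step 2: Apply Rule 2 - Multiply all by 1.1
  - 2553 × 1.1 = 2808.3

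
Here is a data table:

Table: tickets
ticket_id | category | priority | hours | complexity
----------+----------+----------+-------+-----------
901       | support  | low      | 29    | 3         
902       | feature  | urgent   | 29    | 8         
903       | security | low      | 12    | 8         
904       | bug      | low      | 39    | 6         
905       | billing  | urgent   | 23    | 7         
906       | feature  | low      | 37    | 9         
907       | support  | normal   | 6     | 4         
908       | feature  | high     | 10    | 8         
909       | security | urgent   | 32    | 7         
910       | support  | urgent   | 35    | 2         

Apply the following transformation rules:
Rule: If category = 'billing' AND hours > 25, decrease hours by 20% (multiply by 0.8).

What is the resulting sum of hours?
252

Step 1: Find records where category = 'billing' AND hours > 25
Step 2: 0 records match, summing to 0
Step 3: After multiplier: 0 × 0.8 = 0.0
Step 4: Unaffected records sum: 252
Step 5: Final sum = 0.0 + 252 = 252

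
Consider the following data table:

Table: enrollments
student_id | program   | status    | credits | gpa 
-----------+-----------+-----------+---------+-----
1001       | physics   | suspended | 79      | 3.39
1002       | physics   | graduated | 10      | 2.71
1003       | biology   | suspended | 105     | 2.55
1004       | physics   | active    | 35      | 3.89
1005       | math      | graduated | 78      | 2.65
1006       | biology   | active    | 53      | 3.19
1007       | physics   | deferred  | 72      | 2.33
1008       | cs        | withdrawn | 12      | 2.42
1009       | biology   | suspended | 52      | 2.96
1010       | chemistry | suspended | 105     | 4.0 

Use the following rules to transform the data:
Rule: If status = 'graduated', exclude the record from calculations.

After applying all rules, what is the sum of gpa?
24.73

Step 1: Identify records where status = 'graduated'
Step 2: The excluded records sum to 5.36
Step 3: Original total gpa = 30.09
Step 4: Remaining total = 30.09 - 5.36 = 24.73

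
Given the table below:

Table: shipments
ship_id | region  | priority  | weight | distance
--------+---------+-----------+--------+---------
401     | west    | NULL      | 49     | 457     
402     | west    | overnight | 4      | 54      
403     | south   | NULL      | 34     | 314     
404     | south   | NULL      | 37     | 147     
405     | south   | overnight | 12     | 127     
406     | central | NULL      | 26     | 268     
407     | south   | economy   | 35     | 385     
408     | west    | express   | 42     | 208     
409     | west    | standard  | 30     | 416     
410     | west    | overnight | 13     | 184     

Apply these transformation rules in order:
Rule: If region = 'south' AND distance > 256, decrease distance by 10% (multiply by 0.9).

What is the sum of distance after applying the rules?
2490.1

Step 1: Find records where region = 'south' AND distance > 256
Step 2: 2 records match, summing to 699
Step 3: After multiplier: 699 × 0.9 = 629.1
Step 4: Unaffected records sum: 1861
Step 5: Final sum = 629.1 + 1861 = 2490.1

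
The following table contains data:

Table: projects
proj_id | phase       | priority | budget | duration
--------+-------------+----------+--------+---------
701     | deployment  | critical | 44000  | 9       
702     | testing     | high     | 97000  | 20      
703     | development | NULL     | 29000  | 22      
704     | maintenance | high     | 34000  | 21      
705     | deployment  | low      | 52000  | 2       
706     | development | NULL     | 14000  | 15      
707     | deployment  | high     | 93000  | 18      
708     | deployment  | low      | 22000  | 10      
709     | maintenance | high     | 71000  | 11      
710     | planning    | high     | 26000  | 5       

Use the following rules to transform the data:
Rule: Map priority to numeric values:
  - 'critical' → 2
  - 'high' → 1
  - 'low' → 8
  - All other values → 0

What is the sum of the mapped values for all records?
23

Step 1: Apply mapping to each record
Step 2: Count by status:
  'critical': 1 records × 2 = 2
  'high': 5 records × 1 = 5
  'low': 2 records × 8 = 16
Step 3: Sum all mapped values = 23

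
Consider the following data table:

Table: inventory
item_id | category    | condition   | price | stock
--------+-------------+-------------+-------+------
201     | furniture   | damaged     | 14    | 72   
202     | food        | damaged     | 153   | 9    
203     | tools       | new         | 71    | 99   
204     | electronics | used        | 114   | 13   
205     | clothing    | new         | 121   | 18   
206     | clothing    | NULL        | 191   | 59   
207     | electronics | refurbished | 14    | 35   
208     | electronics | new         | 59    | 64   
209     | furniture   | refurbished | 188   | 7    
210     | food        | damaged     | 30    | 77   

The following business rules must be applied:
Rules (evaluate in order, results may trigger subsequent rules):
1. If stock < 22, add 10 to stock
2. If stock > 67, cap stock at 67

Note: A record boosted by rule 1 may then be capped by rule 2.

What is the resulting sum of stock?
446

Step 1: Apply rule 1 to records with stock < 22
  - 4 records get bonus of 10
  - Of these, 0 records then exceed 67 and get capped
Step 2: Apply rule 2 to records with stock > 67
  - 3 records (original) are capped
Step 3: Calculate final sum = 446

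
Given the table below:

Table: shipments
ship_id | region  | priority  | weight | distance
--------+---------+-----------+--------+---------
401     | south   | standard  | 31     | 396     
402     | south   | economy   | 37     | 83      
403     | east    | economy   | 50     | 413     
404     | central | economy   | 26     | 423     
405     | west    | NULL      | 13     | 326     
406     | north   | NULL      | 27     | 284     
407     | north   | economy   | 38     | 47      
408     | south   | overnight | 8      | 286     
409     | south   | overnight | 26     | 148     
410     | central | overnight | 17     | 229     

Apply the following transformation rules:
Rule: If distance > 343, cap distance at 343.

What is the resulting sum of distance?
2432

Step 1: 3 records have distance > 343
Step 2: These records originally summed to 1232
Step 3: After capping: 3 × 343 = 1029
Step 4: Unaffected records sum: 1403
Step 5: Final sum = 1029 + 1403 = 2432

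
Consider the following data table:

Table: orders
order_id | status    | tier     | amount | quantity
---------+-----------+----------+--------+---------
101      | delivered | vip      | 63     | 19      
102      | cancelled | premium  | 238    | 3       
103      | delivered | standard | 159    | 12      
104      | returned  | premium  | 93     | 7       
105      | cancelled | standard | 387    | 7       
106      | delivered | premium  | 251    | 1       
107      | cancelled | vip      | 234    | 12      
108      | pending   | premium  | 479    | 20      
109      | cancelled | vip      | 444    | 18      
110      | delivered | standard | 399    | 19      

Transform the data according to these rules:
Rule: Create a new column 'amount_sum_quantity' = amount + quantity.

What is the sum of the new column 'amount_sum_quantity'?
2865

Step 1: For each record, compute amount + quantity
Example calculations:
  63 + 19 = 82
  238 + 3 = 241
  159 + 12 = 171
  ...
Step 2: Sum all derived values
Step 3: Total = 2865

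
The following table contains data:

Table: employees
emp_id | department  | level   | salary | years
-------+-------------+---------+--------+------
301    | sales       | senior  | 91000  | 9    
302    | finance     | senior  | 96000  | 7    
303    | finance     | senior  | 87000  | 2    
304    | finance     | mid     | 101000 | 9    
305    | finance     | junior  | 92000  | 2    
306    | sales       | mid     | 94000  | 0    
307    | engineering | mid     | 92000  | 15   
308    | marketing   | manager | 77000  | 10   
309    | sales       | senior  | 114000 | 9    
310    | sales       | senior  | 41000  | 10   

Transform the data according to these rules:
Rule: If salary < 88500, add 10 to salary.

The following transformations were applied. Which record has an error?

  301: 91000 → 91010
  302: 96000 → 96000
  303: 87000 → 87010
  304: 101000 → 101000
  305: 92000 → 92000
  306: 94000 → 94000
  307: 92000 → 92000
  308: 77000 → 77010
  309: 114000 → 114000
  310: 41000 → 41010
Record 301 has an error. The correct transformed value should be 91000, not 91010.

Step 1: Check each record against the rule
Step 2: Record 301 has salary = 91000
Step 3: Since 91000 >= 88500, the bonus should not have been applied
Step 4: Correct value = 91000, but claimed value = 91010
Conclusion: Record 301 has the error.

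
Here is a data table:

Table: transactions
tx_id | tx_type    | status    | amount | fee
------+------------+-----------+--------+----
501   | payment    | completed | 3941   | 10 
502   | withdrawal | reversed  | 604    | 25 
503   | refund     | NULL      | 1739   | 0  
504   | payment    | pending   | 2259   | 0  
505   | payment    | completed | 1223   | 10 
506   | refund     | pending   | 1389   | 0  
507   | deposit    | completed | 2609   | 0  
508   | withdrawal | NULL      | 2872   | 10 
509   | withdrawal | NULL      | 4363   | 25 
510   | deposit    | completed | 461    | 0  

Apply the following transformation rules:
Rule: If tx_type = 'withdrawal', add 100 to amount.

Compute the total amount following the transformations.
21760

Step 1: Count records where tx_type = 'withdrawal': 3
Step 2: Total bonus added: 3 × 100 = 300
Step 3: Original sum of amount: 21460
Step 4: Final sum = 21460 + 300 = 21760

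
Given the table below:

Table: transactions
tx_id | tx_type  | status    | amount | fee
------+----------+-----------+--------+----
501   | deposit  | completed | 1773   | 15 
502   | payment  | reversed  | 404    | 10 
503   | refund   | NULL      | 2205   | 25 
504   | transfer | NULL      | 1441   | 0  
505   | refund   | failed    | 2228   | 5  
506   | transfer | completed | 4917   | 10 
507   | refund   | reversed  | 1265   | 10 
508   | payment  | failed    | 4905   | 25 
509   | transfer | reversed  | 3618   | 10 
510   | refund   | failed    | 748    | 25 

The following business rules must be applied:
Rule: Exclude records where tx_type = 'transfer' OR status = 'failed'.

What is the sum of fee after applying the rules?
60

Step 1: Find records where tx_type = 'transfer' OR status = 'failed'
Step 2: 6 records match, summing to 75
Step 3: Original sum: 135
Step 4: Remaining sum = 135 - 75 = 60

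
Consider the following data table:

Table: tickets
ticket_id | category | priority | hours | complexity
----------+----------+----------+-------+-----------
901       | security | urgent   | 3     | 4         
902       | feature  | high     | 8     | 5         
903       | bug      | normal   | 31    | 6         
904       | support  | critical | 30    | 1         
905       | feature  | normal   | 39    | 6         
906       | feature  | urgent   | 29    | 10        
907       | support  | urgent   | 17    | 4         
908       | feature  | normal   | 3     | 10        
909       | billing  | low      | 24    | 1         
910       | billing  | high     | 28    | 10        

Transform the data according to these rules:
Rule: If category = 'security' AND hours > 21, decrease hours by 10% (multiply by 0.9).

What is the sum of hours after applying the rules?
212

Step 1: Find records where category = 'security' AND hours > 21
Step 2: 0 records match, summing to 0
Step 3: After multiplier: 0 × 0.9 = 0.0
Step 4: Unaffected records sum: 212
Step 5: Final sum = 0.0 + 212 = 212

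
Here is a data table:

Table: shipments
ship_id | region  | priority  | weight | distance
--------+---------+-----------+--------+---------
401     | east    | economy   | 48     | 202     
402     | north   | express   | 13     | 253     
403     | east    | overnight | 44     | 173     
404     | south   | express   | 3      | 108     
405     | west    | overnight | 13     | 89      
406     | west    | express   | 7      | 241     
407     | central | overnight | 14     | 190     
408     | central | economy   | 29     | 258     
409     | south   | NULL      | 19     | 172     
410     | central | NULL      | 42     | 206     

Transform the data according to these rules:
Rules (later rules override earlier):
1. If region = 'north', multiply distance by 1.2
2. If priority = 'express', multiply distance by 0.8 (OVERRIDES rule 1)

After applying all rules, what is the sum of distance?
1771.6

Step 1: Rule 2 takes priority for records with priority = 'express'
  - 3 records: 602 × 0.8 = 481.6
Step 2: Rule 1 applies to remaining records with region = 'north'
  - 0 records: 0 × 1.2 = 0.0
Step 3: Other records unchanged: 1290
Step 4: Final sum = 481.6 + 0.0 + 1290 = 1771.6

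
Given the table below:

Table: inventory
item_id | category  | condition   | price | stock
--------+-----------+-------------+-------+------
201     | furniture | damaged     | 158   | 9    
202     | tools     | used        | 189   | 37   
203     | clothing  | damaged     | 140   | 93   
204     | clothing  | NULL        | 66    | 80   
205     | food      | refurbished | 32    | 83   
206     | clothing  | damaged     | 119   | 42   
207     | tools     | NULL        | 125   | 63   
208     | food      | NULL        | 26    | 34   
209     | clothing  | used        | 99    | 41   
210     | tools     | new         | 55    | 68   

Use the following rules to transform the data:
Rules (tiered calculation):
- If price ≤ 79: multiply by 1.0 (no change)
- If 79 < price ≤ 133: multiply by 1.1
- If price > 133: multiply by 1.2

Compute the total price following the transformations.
1140.7

Step 1: Tier 1 (price ≤ 79): 4 records, sum = 179 × 1.0 = 179.0
Step 2: Tier 2 (79 < price ≤ 133): 3 records, sum = 343 × 1.1 = 377.3
Step 3: Tier 3 (price > 133): 3 records, sum = 487 × 1.2 = 584.4
Step 4: Final sum = 179.0 + 377.3 + 584.4 = 1140.7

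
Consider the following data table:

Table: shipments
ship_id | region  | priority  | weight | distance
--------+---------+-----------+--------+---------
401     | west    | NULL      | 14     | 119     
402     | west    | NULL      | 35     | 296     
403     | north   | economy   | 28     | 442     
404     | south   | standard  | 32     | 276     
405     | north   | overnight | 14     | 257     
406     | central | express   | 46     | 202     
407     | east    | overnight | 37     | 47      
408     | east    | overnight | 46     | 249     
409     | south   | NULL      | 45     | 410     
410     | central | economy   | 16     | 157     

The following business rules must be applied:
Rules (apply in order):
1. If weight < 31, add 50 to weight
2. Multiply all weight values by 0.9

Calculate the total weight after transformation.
461.7

Step 1: Apply Rule 1 - Add 50 to records with weight < 31
  - 4 records affected: 72 + (4 × 50) = 272
  - Unaffected records: 241
  - Sum after Rule 1: 513
Step 2: Apply Rule 2 - Multiply all by 0.9
  - 513 × 0.9 = 461.7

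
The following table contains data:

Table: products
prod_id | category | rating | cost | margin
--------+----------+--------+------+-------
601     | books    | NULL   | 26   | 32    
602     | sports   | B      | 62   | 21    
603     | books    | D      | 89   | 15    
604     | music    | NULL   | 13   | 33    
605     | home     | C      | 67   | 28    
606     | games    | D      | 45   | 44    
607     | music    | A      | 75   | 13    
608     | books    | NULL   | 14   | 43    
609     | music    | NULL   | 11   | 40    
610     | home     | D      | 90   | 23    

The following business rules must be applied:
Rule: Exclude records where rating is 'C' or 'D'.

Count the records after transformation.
6

Step 1: Count records to exclude
  - 1 (C) + 3 (D) = 4 records
Step 2: Total records: 10
Step 3: Remaining = 10 - 4 = 6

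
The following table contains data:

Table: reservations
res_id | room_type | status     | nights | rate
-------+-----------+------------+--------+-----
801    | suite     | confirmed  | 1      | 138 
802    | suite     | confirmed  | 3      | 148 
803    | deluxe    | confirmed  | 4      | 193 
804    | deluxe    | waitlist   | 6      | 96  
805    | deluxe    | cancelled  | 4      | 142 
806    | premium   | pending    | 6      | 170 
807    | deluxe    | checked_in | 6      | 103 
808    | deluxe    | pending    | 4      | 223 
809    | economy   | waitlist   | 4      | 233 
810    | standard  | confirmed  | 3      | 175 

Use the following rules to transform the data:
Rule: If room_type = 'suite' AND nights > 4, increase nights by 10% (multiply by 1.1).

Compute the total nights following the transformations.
41

Step 1: Find records where room_type = 'suite' AND nights > 4
Step 2: 0 records match, summing to 0
Step 3: After multiplier: 0 × 1.1 = 0.0
Step 4: Unaffected records sum: 41
Step 5: Final sum = 0.0 + 41 = 41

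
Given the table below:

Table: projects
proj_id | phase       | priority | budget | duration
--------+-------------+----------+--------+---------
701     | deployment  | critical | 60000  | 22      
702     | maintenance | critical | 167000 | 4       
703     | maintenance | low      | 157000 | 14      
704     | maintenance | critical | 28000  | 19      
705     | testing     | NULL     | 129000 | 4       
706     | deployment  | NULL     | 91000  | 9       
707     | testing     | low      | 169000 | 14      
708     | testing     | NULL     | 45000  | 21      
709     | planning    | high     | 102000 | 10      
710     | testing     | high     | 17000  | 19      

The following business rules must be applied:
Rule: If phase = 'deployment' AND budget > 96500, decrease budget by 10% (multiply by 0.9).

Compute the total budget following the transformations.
965000

Step 1: Find records where phase = 'deployment' AND budget > 96500
Step 2: 0 records match, summing to 0
Step 3: After multiplier: 0 × 0.9 = 0.0
Step 4: Unaffected records sum: 965000
Step 5: Final sum = 0.0 + 965000 = 965000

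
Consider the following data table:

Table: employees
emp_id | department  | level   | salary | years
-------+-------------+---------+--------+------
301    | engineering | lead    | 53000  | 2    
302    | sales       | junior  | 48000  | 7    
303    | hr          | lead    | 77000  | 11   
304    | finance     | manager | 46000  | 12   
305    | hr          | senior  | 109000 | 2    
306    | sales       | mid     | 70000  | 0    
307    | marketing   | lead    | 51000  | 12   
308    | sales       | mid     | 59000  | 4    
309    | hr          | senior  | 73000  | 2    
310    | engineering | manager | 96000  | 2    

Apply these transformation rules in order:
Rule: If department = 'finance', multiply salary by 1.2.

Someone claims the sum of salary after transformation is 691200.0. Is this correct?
Yes, the result is correct.

Step 1: Calculate the correct sum after transformation
Step 2: Apply multiplier 1.2 to records where department = 'finance'
Step 3: Correct result = 691200.0
Step 4: Claimed result = 691200.0
Step 5: 691200.0 = 691200.0 ✓
Conclusion: The claimed result is correct.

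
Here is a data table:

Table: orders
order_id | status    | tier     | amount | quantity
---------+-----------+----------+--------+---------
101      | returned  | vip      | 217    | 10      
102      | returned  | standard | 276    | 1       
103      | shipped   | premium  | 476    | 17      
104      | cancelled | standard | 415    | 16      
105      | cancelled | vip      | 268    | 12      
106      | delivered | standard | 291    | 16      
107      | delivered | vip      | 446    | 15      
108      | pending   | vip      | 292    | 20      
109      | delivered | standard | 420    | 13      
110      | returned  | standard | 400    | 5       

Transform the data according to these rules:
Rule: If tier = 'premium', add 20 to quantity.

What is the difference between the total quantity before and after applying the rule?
20

Step 1: Original sum of quantity = 125
Step 2: 1 records have tier = 'premium'
Step 3: Each affected record changes by 20
Step 4: Total change = 1 × 20 = 20
Step 5: New sum = 125 + 20 = 145
Step 6: Difference = |145 - 125| = 20
        (Sum increased by 20)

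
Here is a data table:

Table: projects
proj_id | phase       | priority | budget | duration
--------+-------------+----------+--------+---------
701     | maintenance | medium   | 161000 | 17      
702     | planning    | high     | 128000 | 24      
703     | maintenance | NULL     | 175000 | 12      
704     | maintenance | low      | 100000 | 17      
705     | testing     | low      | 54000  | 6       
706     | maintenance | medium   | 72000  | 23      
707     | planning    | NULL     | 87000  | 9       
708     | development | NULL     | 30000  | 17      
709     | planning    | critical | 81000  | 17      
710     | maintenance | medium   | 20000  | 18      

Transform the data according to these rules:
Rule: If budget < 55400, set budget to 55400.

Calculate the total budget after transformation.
970200

Step 1: 3 records have budget < 55400
Step 2: These records originally summed to 104000
Step 3: After setting to minimum: 3 × 55400 = 166200
Step 4: Unaffected records sum: 804000
Step 5: Final sum = 166200 + 804000 = 970200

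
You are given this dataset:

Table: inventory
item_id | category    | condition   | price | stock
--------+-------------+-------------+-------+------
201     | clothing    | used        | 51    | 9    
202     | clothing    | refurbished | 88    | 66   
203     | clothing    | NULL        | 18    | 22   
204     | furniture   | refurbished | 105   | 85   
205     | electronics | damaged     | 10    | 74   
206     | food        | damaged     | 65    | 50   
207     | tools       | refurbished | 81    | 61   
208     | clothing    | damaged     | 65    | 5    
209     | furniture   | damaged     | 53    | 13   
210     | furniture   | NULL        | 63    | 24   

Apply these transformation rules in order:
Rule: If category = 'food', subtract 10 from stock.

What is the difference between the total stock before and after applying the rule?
10

Step 1: Original sum of stock = 409
Step 2: 1 records have category = 'food'
Step 3: Each affected record changes by -10
Step 4: Total change = 1 × -10 = -10
Step 5: New sum = 409 + -10 = 399
Step 6: Difference = |399 - 409| = 10
        (Sum decreased by 10)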